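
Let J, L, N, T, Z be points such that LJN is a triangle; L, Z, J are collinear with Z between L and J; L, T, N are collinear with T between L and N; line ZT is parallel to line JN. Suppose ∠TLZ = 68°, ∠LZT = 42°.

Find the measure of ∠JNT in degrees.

∠JNT = 70°

1. ∠LTZ = 70°  [△LZT]
2. ∠NTZ = 110°  [linear pair at T on LN]
3. ∠JNT = 70°  [ZT∥JN, co-interior at N–T]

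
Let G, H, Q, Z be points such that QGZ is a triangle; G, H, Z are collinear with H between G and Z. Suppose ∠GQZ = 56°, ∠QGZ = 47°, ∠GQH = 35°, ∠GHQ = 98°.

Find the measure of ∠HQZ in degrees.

∠HQZ = 21°

1. ∠GZQ = 77°  [△QGZ]
2. ∠QHZ = 82°  [linear pair at H on GZ]
3. ∠HZQ = 77°  [H on ray ZG]
4. ∠HQZ = 21°  [△QHZ]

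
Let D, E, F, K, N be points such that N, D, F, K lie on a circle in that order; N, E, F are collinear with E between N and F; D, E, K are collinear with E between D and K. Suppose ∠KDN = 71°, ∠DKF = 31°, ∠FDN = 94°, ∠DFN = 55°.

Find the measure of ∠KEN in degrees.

1. ∠KFN = 71°  [same arc NK]
2. ∠FEK = 78°  [△FEK]
3. ∠KEN = 102°  [linear pair at E on NF]

∠KEN = 102°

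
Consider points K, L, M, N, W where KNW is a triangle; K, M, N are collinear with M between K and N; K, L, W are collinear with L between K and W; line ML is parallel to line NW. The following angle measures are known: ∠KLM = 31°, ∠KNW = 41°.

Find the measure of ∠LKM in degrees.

∠LKM = 108°

1. ∠KWN = 31°  [ML∥NW, corresponding at L]
2. ∠NKW = 108°  [△KNW]
3. ∠LKM = 108°  [M on KN, L on KW]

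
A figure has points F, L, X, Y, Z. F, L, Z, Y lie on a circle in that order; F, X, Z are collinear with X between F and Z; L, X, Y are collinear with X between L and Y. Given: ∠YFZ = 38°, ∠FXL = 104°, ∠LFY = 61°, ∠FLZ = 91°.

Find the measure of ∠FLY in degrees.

∠FLY = 53°

1. ∠YLZ = 38°  [same arc ZY]
2. ∠YXZ = 104°  [vertical angles at X]
3. ∠LZY = 119°  [cyclic FLZY, opposite ∠F+∠Z]
4. ∠LYZ = 23°  [△LZY]
5. ∠FZY = 53°  [△ZXY]
6. ∠FLY = 53°  [same arc FY]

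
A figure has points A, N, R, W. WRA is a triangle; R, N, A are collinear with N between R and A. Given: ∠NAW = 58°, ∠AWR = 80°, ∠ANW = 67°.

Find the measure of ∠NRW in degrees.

1. ∠RAW = 58°  [N on ray AR]
2. ∠ARW = 42°  [△WRA]
3. ∠NRW = 42°  [N on ray RA]

∠NRW = 42°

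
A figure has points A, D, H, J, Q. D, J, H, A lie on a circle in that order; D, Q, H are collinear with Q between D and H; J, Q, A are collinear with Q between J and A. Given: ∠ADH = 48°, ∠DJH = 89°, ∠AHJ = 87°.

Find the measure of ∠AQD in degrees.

1. ∠AJH = 48°  [same arc HA]
2. ∠DAH = 91°  [cyclic DJHA, opposite ∠J+∠A]
3. ∠HAJ = 45°  [△JHA]
4. ∠AHD = 41°  [△DHA]
5. ∠AQH = 94°  [△HQA]
6. ∠AQD = 86°  [linear pair at Q on DH]

∠AQD = 86°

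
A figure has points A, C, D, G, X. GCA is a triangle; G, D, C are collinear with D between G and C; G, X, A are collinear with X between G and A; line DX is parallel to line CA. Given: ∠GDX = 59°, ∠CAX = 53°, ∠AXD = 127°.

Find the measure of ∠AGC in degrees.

∠AGC = 68°

1. ∠ACG = 59°  [DX∥CA, corresponding at D]
2. ∠CAG = 53°  [X on ray AG]
3. ∠AGC = 68°  [△GCA]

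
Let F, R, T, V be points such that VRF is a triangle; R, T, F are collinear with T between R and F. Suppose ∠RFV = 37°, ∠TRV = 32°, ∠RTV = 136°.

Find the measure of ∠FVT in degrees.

∠FVT = 99°

1. ∠TFV = 37°  [T on ray FR]
2. ∠FTV = 44°  [linear pair at T on RF]
3. ∠FVT = 99°  [△VTF]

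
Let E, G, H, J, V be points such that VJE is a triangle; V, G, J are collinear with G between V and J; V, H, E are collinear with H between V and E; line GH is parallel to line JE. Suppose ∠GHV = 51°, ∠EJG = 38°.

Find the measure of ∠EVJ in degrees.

∠EVJ = 91°

1. ∠JEV = 51°  [GH∥JE, corresponding at H]
2. ∠EJV = 38°  [G on ray JV]
3. ∠EVJ = 91°  [△VJE]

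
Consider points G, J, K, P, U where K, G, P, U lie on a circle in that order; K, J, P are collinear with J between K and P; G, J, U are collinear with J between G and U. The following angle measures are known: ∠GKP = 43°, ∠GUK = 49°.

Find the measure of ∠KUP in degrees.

1. ∠GPK = 49°  [same arc KG]
2. ∠KGP = 88°  [△KGP]
3. ∠KUP = 92°  [cyclic KGPU, opposite ∠G+∠U]

∠KUP = 92°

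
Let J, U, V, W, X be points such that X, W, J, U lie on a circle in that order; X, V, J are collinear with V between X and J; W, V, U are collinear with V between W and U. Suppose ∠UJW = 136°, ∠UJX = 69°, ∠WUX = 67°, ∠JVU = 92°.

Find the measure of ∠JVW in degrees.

∠JVW = 88°

1. ∠JUW = 19°  [△JVU]
2. ∠WJX = 67°  [same arc XW]
3. ∠JWU = 25°  [△WJU]
4. ∠JVW = 88°  [△WVJ]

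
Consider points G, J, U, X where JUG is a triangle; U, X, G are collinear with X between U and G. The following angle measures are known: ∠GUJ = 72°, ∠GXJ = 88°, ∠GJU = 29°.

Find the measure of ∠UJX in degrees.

∠UJX = 16°

1. ∠JUX = 72°  [X on ray UG]
2. ∠JXU = 92°  [linear pair at X on UG]
3. ∠UJX = 16°  [△JUX]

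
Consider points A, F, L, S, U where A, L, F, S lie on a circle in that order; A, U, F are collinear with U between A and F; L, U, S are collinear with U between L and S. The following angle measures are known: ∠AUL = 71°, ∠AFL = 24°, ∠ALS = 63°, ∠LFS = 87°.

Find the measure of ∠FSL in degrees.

∠FSL = 46°

1. ∠FUL = 109°  [linear pair at U on AF]
2. ∠FLS = 47°  [△LUF]
3. ∠FSL = 46°  [△LFS]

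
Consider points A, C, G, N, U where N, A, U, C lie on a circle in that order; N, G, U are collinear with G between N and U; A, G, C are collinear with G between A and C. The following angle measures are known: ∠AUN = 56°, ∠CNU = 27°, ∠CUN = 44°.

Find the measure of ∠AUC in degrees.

1. ∠ACN = 56°  [same arc NA]
2. ∠CAN = 44°  [same arc NC]
3. ∠ANC = 80°  [△NAC]
4. ∠AUC = 100°  [cyclic NAUC, opposite ∠N+∠U]

∠AUC = 100°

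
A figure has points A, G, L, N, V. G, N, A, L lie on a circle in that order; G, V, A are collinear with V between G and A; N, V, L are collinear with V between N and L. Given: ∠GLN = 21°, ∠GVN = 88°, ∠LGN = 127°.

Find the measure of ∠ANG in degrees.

1. ∠GAN = 21°  [same arc GN]
2. ∠GNL = 32°  [△GNL]
3. ∠AGN = 60°  [△GVN]
4. ∠ANG = 99°  [△GNA]

∠ANG = 99°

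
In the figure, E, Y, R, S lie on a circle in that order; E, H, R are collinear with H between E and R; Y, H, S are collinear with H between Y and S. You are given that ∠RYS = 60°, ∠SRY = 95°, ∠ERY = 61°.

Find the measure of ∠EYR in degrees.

∠EYR = 94°

1. ∠RSY = 25°  [△YRS]
2. ∠REY = 25°  [same arc YR]
3. ∠EYR = 94°  [△EYR]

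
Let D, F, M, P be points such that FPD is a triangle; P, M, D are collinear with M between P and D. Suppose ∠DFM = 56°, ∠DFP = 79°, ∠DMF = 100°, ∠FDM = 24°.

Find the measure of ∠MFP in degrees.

1. ∠FMP = 80°  [linear pair at M on PD]
2. ∠FDP = 24°  [M on ray DP]
3. ∠DPF = 77°  [△FPD]
4. ∠FPM = 77°  [M on ray PD]
5. ∠MFP = 23°  [△FPM]

∠MFP = 23°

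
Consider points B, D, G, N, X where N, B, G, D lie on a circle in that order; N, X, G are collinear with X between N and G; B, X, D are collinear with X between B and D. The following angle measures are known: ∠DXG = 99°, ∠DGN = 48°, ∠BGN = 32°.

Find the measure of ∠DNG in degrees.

∠DNG = 67°

1. ∠DXN = 81°  [linear pair at X on NG]
2. ∠BDN = 32°  [same arc NB]
3. ∠DNG = 67°  [△NXD]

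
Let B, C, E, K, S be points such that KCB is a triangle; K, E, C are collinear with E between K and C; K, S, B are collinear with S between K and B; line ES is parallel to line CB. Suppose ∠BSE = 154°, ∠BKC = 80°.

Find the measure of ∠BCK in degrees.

1. ∠ESK = 26°  [linear pair at S on KB]
2. ∠EKS = 80°  [E on KC, S on KB]
3. ∠KES = 74°  [△KES]
4. ∠BCK = 74°  [ES∥CB, corresponding at E]

∠BCK = 74°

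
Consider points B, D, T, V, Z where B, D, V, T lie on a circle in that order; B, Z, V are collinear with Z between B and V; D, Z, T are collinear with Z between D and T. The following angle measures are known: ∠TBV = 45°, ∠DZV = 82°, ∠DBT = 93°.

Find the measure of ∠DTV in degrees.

1. ∠TDV = 45°  [same arc VT]
2. ∠DVT = 87°  [cyclic BDVT, opposite ∠B+∠V]
3. ∠DTV = 48°  [△DVT]

∠DTV = 48°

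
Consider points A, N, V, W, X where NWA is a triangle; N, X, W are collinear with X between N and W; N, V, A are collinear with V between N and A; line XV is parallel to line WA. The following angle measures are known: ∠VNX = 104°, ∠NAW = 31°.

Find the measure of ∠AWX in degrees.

∠AWX = 45°

1. ∠ANW = 104°  [X on NW, V on NA]
2. ∠AWN = 45°  [△NWA]
3. ∠AWX = 45°  [X on ray WN]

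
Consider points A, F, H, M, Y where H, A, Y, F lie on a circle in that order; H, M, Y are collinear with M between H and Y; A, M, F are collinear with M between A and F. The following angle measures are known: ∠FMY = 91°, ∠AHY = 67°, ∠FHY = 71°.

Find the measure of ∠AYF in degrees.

∠AYF = 42°

1. ∠AFY = 67°  [same arc AY]
2. ∠FAY = 71°  [same arc YF]
3. ∠AYF = 42°  [△AYF]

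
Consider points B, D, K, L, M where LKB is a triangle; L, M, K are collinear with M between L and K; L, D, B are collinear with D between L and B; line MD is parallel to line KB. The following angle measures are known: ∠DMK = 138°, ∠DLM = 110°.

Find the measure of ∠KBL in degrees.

1. ∠DML = 42°  [linear pair at M on LK]
2. ∠LDM = 28°  [△LMD]
3. ∠KBL = 28°  [MD∥KB, corresponding at D]

∠KBL = 28°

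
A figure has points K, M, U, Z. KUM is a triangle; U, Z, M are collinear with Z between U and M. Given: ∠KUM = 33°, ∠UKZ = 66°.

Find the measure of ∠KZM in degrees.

∠KZM = 99°

1. ∠KUZ = 33°  [Z on ray UM]
2. ∠KZU = 81°  [△KUZ]
3. ∠KZM = 99°  [linear pair at Z on UM]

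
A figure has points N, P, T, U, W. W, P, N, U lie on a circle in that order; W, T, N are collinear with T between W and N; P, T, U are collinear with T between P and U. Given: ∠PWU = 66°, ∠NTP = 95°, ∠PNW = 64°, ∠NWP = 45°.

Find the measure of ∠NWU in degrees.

∠NWU = 21°

1. ∠UTW = 95°  [vertical angles at T]
2. ∠PUW = 64°  [same arc WP]
3. ∠NWU = 21°  [△WTU]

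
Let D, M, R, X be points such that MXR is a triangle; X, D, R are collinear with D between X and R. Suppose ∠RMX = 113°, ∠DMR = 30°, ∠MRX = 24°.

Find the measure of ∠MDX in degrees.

∠MDX = 54°

1. ∠DRM = 24°  [D on ray RX]
2. ∠MDR = 126°  [△MDR]
3. ∠MDX = 54°  [linear pair at D on XR]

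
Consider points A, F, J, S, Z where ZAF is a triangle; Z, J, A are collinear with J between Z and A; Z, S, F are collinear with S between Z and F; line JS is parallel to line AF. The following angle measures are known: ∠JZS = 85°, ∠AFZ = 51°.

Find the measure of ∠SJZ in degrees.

1. ∠AZF = 85°  [J on ZA, S on ZF]
2. ∠FAZ = 44°  [△ZAF]
3. ∠SJZ = 44°  [JS∥AF, corresponding at J]

∠SJZ = 44°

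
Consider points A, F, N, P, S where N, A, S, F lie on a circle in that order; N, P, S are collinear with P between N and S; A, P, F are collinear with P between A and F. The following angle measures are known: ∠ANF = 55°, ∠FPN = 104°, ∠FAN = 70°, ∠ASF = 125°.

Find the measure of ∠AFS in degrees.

1. ∠FPS = 76°  [linear pair at P on NS]
2. ∠FSN = 70°  [same arc NF]
3. ∠AFS = 34°  [△SPF]

∠AFS = 34°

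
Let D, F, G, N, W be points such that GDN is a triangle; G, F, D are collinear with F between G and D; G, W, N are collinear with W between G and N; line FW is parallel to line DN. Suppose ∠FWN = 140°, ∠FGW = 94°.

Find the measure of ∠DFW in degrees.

1. ∠FWG = 40°  [linear pair at W on GN]
2. ∠GFW = 46°  [△GFW]
3. ∠DFW = 134°  [linear pair at F on GD]

∠DFW = 134°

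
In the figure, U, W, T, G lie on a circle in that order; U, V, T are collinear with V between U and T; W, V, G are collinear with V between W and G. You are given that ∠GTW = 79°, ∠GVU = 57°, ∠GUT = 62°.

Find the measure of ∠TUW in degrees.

1. ∠GUW = 101°  [cyclic UWTG, opposite ∠U+∠T]
2. ∠TVW = 57°  [vertical angles at V]
3. ∠UGW = 61°  [△UVG]
4. ∠GWU = 18°  [△UWG]
5. ∠UVW = 123°  [linear pair at V on UT]
6. ∠TUW = 39°  [△UVW]

∠TUW = 39°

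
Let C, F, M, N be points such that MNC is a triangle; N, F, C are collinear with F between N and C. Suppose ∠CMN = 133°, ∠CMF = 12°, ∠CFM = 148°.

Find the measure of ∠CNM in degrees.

∠CNM = 27°

1. ∠FCM = 20°  [△MFC]
2. ∠MCN = 20°  [F on ray CN]
3. ∠CNM = 27°  [△MNC]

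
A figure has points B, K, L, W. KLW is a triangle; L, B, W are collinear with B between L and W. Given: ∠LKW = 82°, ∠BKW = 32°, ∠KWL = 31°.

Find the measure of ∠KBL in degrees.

1. ∠BWK = 31°  [B on ray WL]
2. ∠KBW = 117°  [△KBW]
3. ∠KBL = 63°  [linear pair at B on LW]

∠KBL = 63°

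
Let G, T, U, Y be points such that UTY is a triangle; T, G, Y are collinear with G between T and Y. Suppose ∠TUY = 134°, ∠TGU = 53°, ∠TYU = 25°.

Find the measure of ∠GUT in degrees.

1. ∠UTY = 21°  [△UTY]
2. ∠GTU = 21°  [G on ray TY]
3. ∠GUT = 106°  [△UTG]

∠GUT = 106°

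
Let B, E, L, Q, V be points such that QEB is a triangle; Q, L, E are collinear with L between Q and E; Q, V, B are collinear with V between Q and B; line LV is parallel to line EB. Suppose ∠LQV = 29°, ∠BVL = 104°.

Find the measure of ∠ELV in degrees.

∠ELV = 105°

1. ∠LVQ = 76°  [linear pair at V on QB]
2. ∠QLV = 75°  [△QLV]
3. ∠ELV = 105°  [linear pair at L on QE]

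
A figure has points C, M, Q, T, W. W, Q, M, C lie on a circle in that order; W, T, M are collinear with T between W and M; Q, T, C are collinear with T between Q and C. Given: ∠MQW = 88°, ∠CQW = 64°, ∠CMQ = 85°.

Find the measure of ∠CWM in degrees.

∠CWM = 24°

1. ∠MCW = 92°  [cyclic WQMC, opposite ∠Q+∠C]
2. ∠CMW = 64°  [same arc WC]
3. ∠CWM = 24°  [△WMC]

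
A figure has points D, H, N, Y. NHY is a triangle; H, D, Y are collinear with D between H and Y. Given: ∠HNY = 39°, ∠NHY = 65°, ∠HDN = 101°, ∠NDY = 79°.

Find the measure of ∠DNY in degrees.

∠DNY = 25°

1. ∠HYN = 76°  [△NHY]
2. ∠DYN = 76°  [D on ray YH]
3. ∠DNY = 25°  [△NDY]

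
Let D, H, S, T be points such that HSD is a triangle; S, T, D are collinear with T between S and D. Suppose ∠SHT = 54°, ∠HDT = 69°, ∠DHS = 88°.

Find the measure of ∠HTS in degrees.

∠HTS = 103°

1. ∠HDS = 69°  [T on ray DS]
2. ∠DSH = 23°  [△HSD]
3. ∠HST = 23°  [T on ray SD]
4. ∠HTS = 103°  [△HST]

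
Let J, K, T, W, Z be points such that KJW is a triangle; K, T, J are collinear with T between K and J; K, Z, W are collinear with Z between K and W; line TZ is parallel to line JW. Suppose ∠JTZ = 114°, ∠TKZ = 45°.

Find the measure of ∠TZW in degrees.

1. ∠KTZ = 66°  [linear pair at T on KJ]
2. ∠KZT = 69°  [△KTZ]
3. ∠TZW = 111°  [linear pair at Z on KW]

∠TZW = 111°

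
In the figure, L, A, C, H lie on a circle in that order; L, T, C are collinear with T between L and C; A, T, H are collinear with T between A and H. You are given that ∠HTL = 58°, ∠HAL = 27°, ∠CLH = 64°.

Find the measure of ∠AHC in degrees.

1. ∠CTH = 122°  [linear pair at T on LC]
2. ∠HCL = 27°  [same arc LH]
3. ∠AHC = 31°  [△CTH]

∠AHC = 31°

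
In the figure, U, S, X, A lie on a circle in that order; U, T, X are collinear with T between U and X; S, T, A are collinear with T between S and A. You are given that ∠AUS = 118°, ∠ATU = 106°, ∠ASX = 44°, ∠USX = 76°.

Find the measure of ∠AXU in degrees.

∠AXU = 32°

1. ∠AXS = 62°  [cyclic USXA, opposite ∠U+∠X]
2. ∠ATX = 74°  [linear pair at T on UX]
3. ∠SAX = 74°  [△SXA]
4. ∠AXU = 32°  [△XTA]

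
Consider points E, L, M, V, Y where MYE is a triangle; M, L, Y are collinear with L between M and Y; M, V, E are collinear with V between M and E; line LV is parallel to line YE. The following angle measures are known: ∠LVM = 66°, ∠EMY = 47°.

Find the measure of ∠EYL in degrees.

∠EYL = 67°

1. ∠MEY = 66°  [LV∥YE, corresponding at V]
2. ∠EYM = 67°  [△MYE]
3. ∠EYL = 67°  [L on ray YM]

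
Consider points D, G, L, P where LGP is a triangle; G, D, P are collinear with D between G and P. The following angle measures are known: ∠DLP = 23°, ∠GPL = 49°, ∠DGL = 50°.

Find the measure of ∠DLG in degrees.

1. ∠DPL = 49°  [D on ray PG]
2. ∠LDP = 108°  [△LDP]
3. ∠GDL = 72°  [linear pair at D on GP]
4. ∠DLG = 58°  [△LGD]

∠DLG = 58°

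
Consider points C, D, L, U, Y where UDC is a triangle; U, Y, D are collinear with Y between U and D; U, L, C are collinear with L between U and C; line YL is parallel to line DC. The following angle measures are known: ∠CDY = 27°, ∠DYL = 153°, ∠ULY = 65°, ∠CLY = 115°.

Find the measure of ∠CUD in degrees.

∠CUD = 88°

1. ∠CDU = 27°  [Y on ray DU]
2. ∠DCU = 65°  [YL∥DC, corresponding at L]
3. ∠CUD = 88°  [△UDC]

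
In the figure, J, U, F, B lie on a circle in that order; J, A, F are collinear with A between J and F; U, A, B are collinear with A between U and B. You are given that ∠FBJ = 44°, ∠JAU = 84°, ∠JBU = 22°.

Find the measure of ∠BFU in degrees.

1. ∠FUJ = 136°  [cyclic JUFB, opposite ∠U+∠B]
2. ∠FAU = 96°  [linear pair at A on JF]
3. ∠JFU = 22°  [same arc JU]
4. ∠FJU = 22°  [△JUF]
5. ∠BUF = 62°  [△UAF]
6. ∠FBU = 22°  [same arc UF]
7. ∠BFU = 96°  [△UFB]

∠BFU = 96°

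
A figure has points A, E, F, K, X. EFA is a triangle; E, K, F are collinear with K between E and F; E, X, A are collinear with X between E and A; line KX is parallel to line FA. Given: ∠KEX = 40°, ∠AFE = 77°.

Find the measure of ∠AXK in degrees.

∠AXK = 117°

1. ∠AEF = 40°  [K on EF, X on EA]
2. ∠EAF = 63°  [△EFA]
3. ∠EXK = 63°  [KX∥FA, corresponding at X]
4. ∠AXK = 117°  [linear pair at X on EA]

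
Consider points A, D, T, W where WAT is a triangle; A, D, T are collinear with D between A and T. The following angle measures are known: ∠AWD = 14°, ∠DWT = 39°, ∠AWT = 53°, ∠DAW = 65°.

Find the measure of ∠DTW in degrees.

∠DTW = 62°

1. ∠ADW = 101°  [△WAD]
2. ∠TDW = 79°  [linear pair at D on AT]
3. ∠DTW = 62°  [△WDT]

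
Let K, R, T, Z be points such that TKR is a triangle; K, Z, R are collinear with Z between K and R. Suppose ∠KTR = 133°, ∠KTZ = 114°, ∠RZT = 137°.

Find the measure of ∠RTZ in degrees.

∠RTZ = 19°

1. ∠KZT = 43°  [linear pair at Z on KR]
2. ∠TKZ = 23°  [△TKZ]
3. ∠RKT = 23°  [Z on ray KR]
4. ∠KRT = 24°  [△TKR]
5. ∠TRZ = 24°  [Z on ray RK]
6. ∠RTZ = 19°  [△TZR]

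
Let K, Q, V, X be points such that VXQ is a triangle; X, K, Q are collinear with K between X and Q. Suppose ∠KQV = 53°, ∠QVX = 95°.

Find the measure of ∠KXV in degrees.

∠KXV = 32°

1. ∠VQX = 53°  [K on ray QX]
2. ∠QXV = 32°  [△VXQ]
3. ∠KXV = 32°  [K on ray XQ]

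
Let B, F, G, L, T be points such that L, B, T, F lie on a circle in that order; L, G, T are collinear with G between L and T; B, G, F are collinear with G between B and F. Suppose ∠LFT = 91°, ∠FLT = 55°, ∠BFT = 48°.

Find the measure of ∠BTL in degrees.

1. ∠LBT = 89°  [cyclic LBTF, opposite ∠B+∠F]
2. ∠BLT = 48°  [same arc BT]
3. ∠BTL = 43°  [△LBT]

∠BTL = 43°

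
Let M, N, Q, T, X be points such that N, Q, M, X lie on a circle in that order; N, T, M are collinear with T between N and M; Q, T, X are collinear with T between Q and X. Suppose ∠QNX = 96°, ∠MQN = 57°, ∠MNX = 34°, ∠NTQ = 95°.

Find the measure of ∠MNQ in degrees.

∠MNQ = 62°

1. ∠QMX = 84°  [cyclic NQMX, opposite ∠N+∠M]
2. ∠MQX = 34°  [same arc MX]
3. ∠MXQ = 62°  [△QMX]
4. ∠MNQ = 62°  [same arc QM]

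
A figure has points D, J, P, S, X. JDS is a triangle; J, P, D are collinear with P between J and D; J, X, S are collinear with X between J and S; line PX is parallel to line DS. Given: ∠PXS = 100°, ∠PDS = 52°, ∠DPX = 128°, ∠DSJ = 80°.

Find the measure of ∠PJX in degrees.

1. ∠JXP = 80°  [linear pair at X on JS]
2. ∠JPX = 52°  [linear pair at P on JD]
3. ∠PJX = 48°  [△JPX]

∠PJX = 48°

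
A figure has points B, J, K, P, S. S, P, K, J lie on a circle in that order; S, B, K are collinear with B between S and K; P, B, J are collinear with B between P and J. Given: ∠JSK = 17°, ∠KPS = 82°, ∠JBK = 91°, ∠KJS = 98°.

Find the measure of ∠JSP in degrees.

1. ∠JPK = 17°  [same arc KJ]
2. ∠JKS = 65°  [△SKJ]
3. ∠KJP = 24°  [△KBJ]
4. ∠JKP = 139°  [△PKJ]
5. ∠JSP = 41°  [cyclic SPKJ, opposite ∠S+∠K]

∠JSP = 41°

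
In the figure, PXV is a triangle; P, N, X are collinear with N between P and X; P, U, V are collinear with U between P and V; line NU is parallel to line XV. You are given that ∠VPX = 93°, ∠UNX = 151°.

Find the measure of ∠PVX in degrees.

1. ∠NPU = 93°  [N on PX, U on PV]
2. ∠PNU = 29°  [linear pair at N on PX]
3. ∠NUP = 58°  [△PNU]
4. ∠PVX = 58°  [NU∥XV, corresponding at U]

∠PVX = 58°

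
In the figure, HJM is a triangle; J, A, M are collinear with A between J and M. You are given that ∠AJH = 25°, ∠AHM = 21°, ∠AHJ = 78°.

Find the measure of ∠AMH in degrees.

∠AMH = 56°

1. ∠HAJ = 77°  [△HJA]
2. ∠HAM = 103°  [linear pair at A on JM]
3. ∠AMH = 56°  [△HAM]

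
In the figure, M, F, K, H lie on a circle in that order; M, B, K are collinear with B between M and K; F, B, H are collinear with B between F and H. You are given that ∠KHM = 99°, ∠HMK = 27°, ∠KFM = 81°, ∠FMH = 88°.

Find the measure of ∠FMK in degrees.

∠FMK = 61°

1. ∠HFK = 27°  [same arc KH]
2. ∠FKH = 92°  [cyclic MFKH, opposite ∠M+∠K]
3. ∠FHK = 61°  [△FKH]
4. ∠FMK = 61°  [same arc FK]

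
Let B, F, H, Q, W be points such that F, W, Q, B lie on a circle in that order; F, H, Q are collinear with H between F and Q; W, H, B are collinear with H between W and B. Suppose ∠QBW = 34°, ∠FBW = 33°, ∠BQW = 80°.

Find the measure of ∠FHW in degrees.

1. ∠BWQ = 66°  [△WQB]
2. ∠FQW = 33°  [same arc FW]
3. ∠QHW = 81°  [△WHQ]
4. ∠FHW = 99°  [linear pair at H on FQ]

∠FHW = 99°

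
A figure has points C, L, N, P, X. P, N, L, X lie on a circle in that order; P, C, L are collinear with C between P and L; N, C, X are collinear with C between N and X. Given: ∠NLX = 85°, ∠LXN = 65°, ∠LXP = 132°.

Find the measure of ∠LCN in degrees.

∠LCN = 83°

1. ∠LNX = 30°  [△NLX]
2. ∠LPN = 65°  [same arc NL]
3. ∠LNP = 48°  [cyclic PNLX, opposite ∠N+∠X]
4. ∠NLP = 67°  [△PNL]
5. ∠LCN = 83°  [△NCL]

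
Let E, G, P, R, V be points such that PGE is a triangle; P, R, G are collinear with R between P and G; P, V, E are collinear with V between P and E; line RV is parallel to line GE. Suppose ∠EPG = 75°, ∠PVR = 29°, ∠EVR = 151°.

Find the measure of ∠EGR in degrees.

1. ∠RPV = 75°  [R on PG, V on PE]
2. ∠PRV = 76°  [△PRV]
3. ∠GRV = 104°  [linear pair at R on PG]
4. ∠EGR = 76°  [RV∥GE, co-interior at G–R]

∠EGR = 76°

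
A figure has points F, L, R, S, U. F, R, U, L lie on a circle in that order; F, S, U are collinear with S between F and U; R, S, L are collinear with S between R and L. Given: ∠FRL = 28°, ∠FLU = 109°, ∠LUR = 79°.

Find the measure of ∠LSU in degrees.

∠LSU = 94°

1. ∠FUL = 28°  [same arc FL]
2. ∠LFU = 43°  [△FUL]
3. ∠LRU = 43°  [same arc UL]
4. ∠RLU = 58°  [△RUL]
5. ∠LSU = 94°  [△USL]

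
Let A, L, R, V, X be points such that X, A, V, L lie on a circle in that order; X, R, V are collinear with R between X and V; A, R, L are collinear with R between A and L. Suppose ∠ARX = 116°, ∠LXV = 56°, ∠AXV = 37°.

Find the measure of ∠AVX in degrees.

∠AVX = 60°

1. ∠ARV = 64°  [linear pair at R on XV]
2. ∠LAV = 56°  [same arc VL]
3. ∠AVX = 60°  [△ARV]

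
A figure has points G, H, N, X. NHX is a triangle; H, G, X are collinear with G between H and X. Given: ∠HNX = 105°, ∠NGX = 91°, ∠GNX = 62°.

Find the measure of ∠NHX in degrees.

1. ∠GXN = 27°  [△NGX]
2. ∠HXN = 27°  [G on ray XH]
3. ∠NHX = 48°  [△NHX]

∠NHX = 48°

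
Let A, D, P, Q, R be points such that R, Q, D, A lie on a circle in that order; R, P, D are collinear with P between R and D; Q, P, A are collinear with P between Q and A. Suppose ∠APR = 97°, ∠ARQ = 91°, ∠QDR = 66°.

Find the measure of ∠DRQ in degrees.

1. ∠DPQ = 97°  [vertical angles at P]
2. ∠QAR = 66°  [same arc RQ]
3. ∠QPR = 83°  [linear pair at P on RD]
4. ∠AQR = 23°  [△RQA]
5. ∠DRQ = 74°  [△RPQ]

∠DRQ = 74°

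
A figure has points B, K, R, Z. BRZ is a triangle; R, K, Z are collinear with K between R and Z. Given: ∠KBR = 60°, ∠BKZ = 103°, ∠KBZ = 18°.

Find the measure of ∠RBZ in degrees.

1. ∠BZK = 59°  [△BKZ]
2. ∠BKR = 77°  [linear pair at K on RZ]
3. ∠BZR = 59°  [K on ray ZR]
4. ∠BRK = 43°  [△BRK]
5. ∠BRZ = 43°  [K on ray RZ]
6. ∠RBZ = 78°  [△BRZ]

∠RBZ = 78°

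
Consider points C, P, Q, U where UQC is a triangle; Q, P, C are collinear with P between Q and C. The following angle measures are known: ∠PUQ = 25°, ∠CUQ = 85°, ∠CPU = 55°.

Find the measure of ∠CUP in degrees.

∠CUP = 60°

1. ∠QPU = 125°  [linear pair at P on QC]
2. ∠PQU = 30°  [△UQP]
3. ∠CQU = 30°  [P on ray QC]
4. ∠QCU = 65°  [△UQC]
5. ∠PCU = 65°  [P on ray CQ]
6. ∠CUP = 60°  [△UPC]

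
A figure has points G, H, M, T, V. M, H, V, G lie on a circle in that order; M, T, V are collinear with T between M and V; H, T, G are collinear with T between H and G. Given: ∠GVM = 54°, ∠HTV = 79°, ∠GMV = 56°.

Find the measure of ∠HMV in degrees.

1. ∠GHM = 54°  [same arc MG]
2. ∠HTM = 101°  [linear pair at T on MV]
3. ∠HMV = 25°  [△MTH]

∠HMV = 25°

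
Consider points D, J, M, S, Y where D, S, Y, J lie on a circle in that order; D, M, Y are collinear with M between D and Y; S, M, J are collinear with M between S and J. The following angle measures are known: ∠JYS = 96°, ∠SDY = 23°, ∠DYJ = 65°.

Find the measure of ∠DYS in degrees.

∠DYS = 31°

1. ∠JDS = 84°  [cyclic DSYJ, opposite ∠D+∠Y]
2. ∠DSJ = 65°  [same arc DJ]
3. ∠DJS = 31°  [△DSJ]
4. ∠DYS = 31°  [same arc DS]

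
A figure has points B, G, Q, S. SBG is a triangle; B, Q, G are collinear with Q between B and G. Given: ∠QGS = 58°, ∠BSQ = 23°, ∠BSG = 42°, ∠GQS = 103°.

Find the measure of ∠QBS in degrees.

1. ∠BGS = 58°  [Q on ray GB]
2. ∠GBS = 80°  [△SBG]
3. ∠QBS = 80°  [Q on ray BG]

∠QBS = 80°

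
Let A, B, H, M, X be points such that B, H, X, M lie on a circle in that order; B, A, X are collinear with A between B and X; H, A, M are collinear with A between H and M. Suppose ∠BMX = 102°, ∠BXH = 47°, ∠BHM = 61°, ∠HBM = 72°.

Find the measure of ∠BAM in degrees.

1. ∠BMH = 47°  [same arc BH]
2. ∠BXM = 61°  [same arc BM]
3. ∠MBX = 17°  [△BXM]
4. ∠BAM = 116°  [△BAM]

∠BAM = 116°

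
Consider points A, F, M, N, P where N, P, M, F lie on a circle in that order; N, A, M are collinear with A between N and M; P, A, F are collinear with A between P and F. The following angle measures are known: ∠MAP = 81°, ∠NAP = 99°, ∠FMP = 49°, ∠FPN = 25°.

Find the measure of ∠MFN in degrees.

∠MFN = 80°

1. ∠FAN = 81°  [vertical angles at A]
2. ∠FNP = 131°  [cyclic NPMF, opposite ∠N+∠M]
3. ∠FMN = 25°  [same arc NF]
4. ∠NFP = 24°  [△NPF]
5. ∠FNM = 75°  [△NAF]
6. ∠MFN = 80°  [△NMF]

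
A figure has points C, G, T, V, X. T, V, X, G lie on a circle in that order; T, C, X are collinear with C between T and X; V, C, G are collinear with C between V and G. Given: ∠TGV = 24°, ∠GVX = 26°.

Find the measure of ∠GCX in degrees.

1. ∠GTX = 26°  [same arc XG]
2. ∠GCT = 130°  [△TCG]
3. ∠GCX = 50°  [linear pair at C on TX]

∠GCX = 50°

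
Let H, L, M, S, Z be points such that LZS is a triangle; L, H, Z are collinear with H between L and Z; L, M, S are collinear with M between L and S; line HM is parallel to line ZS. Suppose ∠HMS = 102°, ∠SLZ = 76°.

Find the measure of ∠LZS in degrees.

1. ∠HML = 78°  [linear pair at M on LS]
2. ∠HLM = 76°  [H on LZ, M on LS]
3. ∠LHM = 26°  [△LHM]
4. ∠LZS = 26°  [HM∥ZS, corresponding at H]

∠LZS = 26°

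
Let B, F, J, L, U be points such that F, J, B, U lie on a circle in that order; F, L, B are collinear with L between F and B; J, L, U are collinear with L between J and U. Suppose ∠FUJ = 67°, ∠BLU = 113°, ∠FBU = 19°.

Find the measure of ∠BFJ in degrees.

1. ∠FLJ = 113°  [vertical angles at L]
2. ∠FJU = 19°  [same arc FU]
3. ∠BFJ = 48°  [△FLJ]

∠BFJ = 48°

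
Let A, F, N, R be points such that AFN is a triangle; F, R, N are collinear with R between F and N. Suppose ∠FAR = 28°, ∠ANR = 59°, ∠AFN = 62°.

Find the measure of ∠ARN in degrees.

∠ARN = 90°

1. ∠AFR = 62°  [R on ray FN]
2. ∠ARF = 90°  [△AFR]
3. ∠ARN = 90°  [linear pair at R on FN]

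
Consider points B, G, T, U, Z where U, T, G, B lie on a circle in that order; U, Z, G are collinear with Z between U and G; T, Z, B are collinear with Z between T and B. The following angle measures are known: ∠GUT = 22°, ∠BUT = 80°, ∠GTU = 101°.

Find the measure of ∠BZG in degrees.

∠BZG = 115°

1. ∠GBT = 22°  [same arc TG]
2. ∠TGU = 57°  [△UTG]
3. ∠BGT = 100°  [cyclic UTGB, opposite ∠U+∠G]
4. ∠BTG = 58°  [△TGB]
5. ∠TBU = 57°  [same arc UT]
6. ∠BUG = 58°  [same arc GB]
7. ∠BZU = 65°  [△UZB]
8. ∠BZG = 115°  [linear pair at Z on UG]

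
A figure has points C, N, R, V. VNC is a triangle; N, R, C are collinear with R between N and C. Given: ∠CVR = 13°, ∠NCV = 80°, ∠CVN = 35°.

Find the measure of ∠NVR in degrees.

∠NVR = 22°

1. ∠CNV = 65°  [△VNC]
2. ∠RCV = 80°  [R on ray CN]
3. ∠RNV = 65°  [R on ray NC]
4. ∠CRV = 87°  [△VRC]
5. ∠NRV = 93°  [linear pair at R on NC]
6. ∠NVR = 22°  [△VNR]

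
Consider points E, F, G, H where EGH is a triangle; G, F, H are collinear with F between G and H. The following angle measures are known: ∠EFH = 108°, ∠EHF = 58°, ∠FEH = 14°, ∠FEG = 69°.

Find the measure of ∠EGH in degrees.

1. ∠EFG = 72°  [linear pair at F on GH]
2. ∠EGF = 39°  [△EGF]
3. ∠EGH = 39°  [F on ray GH]

∠EGH = 39°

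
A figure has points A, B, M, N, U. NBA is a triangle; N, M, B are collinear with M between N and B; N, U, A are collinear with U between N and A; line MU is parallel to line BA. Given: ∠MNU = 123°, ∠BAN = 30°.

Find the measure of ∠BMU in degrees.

∠BMU = 153°

1. ∠ANB = 123°  [M on NB, U on NA]
2. ∠ABN = 27°  [△NBA]
3. ∠NMU = 27°  [MU∥BA, corresponding at M]
4. ∠BMU = 153°  [linear pair at M on NB]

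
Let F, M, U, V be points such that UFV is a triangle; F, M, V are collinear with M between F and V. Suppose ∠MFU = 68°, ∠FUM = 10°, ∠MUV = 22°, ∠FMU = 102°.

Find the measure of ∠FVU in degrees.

1. ∠UMV = 78°  [linear pair at M on FV]
2. ∠MVU = 80°  [△UMV]
3. ∠FVU = 80°  [M on ray VF]

∠FVU = 80°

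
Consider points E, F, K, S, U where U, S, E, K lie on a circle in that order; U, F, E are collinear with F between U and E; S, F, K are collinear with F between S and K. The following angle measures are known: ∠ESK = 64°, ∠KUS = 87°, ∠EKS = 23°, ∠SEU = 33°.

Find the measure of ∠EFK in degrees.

∠EFK = 97°

1. ∠EUK = 64°  [same arc EK]
2. ∠SKU = 33°  [same arc US]
3. ∠KFU = 83°  [△UFK]
4. ∠EFK = 97°  [linear pair at F on UE]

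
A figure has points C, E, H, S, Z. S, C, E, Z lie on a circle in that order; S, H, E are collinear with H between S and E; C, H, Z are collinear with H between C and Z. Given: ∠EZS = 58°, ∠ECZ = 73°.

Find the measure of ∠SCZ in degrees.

∠SCZ = 49°

1. ∠ESZ = 73°  [same arc EZ]
2. ∠SEZ = 49°  [△SEZ]
3. ∠SCZ = 49°  [same arc SZ]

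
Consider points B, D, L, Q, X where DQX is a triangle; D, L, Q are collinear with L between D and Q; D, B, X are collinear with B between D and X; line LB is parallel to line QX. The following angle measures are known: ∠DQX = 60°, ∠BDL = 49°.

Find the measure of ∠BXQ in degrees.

1. ∠BLD = 60°  [LB∥QX, corresponding at L]
2. ∠DBL = 71°  [△DLB]
3. ∠LBX = 109°  [linear pair at B on DX]
4. ∠BXQ = 71°  [LB∥QX, co-interior at X–B]

∠BXQ = 71°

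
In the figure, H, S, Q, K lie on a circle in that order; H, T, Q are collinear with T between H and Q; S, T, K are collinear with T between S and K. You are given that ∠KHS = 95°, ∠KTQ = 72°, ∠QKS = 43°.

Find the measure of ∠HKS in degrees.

∠HKS = 20°

1. ∠HTS = 72°  [vertical angles at T]
2. ∠QHS = 43°  [same arc SQ]
3. ∠HSK = 65°  [△HTS]
4. ∠HKS = 20°  [△HSK]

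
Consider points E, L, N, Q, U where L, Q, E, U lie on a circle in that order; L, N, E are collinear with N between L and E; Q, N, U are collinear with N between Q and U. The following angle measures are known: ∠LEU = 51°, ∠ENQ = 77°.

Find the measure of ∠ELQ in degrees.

1. ∠LQU = 51°  [same arc LU]
2. ∠LNQ = 103°  [linear pair at N on LE]
3. ∠ELQ = 26°  [△LNQ]

∠ELQ = 26°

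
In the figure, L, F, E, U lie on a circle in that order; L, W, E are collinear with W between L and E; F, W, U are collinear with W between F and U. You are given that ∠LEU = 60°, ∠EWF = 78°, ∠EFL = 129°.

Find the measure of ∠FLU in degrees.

1. ∠LFU = 60°  [same arc LU]
2. ∠LWU = 78°  [vertical angles at W]
3. ∠EUL = 51°  [cyclic LFEU, opposite ∠F+∠U]
4. ∠ELU = 69°  [△LEU]
5. ∠FUL = 33°  [△LWU]
6. ∠FLU = 87°  [△LFU]

∠FLU = 87°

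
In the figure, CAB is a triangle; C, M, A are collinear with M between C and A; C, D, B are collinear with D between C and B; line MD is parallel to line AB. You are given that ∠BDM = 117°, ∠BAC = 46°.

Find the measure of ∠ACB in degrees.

∠ACB = 71°

1. ∠CDM = 63°  [linear pair at D on CB]
2. ∠CMD = 46°  [MD∥AB, corresponding at M]
3. ∠DCM = 71°  [△CMD]
4. ∠ACB = 71°  [M on CA, D on CB]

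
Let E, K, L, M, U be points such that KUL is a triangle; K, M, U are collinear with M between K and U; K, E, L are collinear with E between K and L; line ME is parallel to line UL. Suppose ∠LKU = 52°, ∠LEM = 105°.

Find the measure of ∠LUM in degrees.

1. ∠EKM = 52°  [M on KU, E on KL]
2. ∠KEM = 75°  [linear pair at E on KL]
3. ∠EMK = 53°  [△KME]
4. ∠EMU = 127°  [linear pair at M on KU]
5. ∠LUM = 53°  [ME∥UL, co-interior at U–M]

∠LUM = 53°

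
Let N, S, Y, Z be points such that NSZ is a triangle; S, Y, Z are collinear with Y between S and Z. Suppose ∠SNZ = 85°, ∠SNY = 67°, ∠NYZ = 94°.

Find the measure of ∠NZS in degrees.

1. ∠NYS = 86°  [linear pair at Y on SZ]
2. ∠NSY = 27°  [△NSY]
3. ∠NSZ = 27°  [Y on ray SZ]
4. ∠NZS = 68°  [△NSZ]

∠NZS = 68°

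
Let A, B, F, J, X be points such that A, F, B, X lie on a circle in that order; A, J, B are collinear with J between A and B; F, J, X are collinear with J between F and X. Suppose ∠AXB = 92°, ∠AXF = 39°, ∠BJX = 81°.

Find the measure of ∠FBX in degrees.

∠FBX = 85°

1. ∠AFB = 88°  [cyclic AFBX, opposite ∠F+∠X]
2. ∠ABF = 39°  [same arc AF]
3. ∠AJF = 81°  [vertical angles at J]
4. ∠BAF = 53°  [△AFB]
5. ∠BJF = 99°  [linear pair at J on AB]
6. ∠BXF = 53°  [same arc FB]
7. ∠BFX = 42°  [△FJB]
8. ∠FBX = 85°  [△FBX]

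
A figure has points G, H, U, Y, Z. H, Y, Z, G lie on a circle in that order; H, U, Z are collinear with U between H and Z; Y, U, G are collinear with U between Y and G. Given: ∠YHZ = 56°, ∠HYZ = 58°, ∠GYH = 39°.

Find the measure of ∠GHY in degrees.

∠GHY = 75°

1. ∠HZY = 66°  [△HYZ]
2. ∠HGY = 66°  [same arc HY]
3. ∠GHY = 75°  [△HYG]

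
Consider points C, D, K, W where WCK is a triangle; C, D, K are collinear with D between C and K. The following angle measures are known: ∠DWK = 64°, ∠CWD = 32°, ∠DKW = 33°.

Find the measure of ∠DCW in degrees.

∠DCW = 51°

1. ∠KDW = 83°  [△WDK]
2. ∠CDW = 97°  [linear pair at D on CK]
3. ∠DCW = 51°  [△WCD]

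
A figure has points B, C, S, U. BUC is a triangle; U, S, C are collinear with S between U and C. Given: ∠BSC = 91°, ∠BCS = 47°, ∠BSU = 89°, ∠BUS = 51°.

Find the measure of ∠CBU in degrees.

∠CBU = 82°

1. ∠BCU = 47°  [S on ray CU]
2. ∠BUC = 51°  [S on ray UC]
3. ∠CBU = 82°  [△BUC]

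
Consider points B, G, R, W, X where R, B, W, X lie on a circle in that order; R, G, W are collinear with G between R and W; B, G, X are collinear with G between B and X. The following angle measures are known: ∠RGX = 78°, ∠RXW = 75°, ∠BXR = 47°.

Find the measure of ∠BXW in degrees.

1. ∠WGX = 102°  [linear pair at G on RW]
2. ∠WRX = 55°  [△RGX]
3. ∠RWX = 50°  [△RWX]
4. ∠BXW = 28°  [△WGX]

∠BXW = 28°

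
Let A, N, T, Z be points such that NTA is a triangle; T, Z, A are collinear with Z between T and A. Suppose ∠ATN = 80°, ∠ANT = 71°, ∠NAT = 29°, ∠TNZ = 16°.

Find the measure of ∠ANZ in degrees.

1. ∠NTZ = 80°  [Z on ray TA]
2. ∠NAZ = 29°  [Z on ray AT]
3. ∠NZT = 84°  [△NTZ]
4. ∠AZN = 96°  [linear pair at Z on TA]
5. ∠ANZ = 55°  [△NZA]

∠ANZ = 55°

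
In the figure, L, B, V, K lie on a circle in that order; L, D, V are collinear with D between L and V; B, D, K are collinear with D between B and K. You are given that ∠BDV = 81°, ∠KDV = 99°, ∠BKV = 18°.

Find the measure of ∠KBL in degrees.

1. ∠BDL = 99°  [linear pair at D on LV]
2. ∠BLV = 18°  [same arc BV]
3. ∠KBL = 63°  [△LDB]

∠KBL = 63°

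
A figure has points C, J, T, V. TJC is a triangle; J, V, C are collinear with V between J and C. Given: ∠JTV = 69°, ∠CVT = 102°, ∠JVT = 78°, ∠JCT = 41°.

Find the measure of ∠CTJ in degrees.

1. ∠TJV = 33°  [△TJV]
2. ∠CJT = 33°  [V on ray JC]
3. ∠CTJ = 106°  [△TJC]

∠CTJ = 106°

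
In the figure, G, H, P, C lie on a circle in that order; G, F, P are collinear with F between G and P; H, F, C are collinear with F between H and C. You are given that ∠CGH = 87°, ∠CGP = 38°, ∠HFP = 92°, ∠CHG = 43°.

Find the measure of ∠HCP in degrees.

∠HCP = 49°

1. ∠CPH = 93°  [cyclic GHPC, opposite ∠G+∠P]
2. ∠CHP = 38°  [same arc PC]
3. ∠HCP = 49°  [△HPC]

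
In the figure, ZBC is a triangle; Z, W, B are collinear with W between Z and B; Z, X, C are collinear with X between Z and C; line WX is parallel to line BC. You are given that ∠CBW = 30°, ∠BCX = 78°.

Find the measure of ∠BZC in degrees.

1. ∠CBZ = 30°  [W on ray BZ]
2. ∠BCZ = 78°  [X on ray CZ]
3. ∠BZC = 72°  [△ZBC]

∠BZC = 72°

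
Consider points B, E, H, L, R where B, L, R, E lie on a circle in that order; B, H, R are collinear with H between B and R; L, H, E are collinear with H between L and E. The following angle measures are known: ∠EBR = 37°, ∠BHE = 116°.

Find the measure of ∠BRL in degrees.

1. ∠ELR = 37°  [same arc RE]
2. ∠LHR = 116°  [vertical angles at H]
3. ∠BRL = 27°  [△LHR]

∠BRL = 27°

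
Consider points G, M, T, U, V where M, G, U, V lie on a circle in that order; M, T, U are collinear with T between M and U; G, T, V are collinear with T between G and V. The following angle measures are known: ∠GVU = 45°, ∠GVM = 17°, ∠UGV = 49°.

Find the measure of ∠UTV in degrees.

1. ∠UMV = 49°  [same arc UV]
2. ∠MTV = 114°  [△MTV]
3. ∠UTV = 66°  [linear pair at T on MU]

∠UTV = 66°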